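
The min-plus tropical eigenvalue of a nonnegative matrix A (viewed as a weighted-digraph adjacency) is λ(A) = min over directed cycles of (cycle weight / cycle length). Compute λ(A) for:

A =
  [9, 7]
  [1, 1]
λ(A) = 1

Enumerate directed cycles and compute their means (weight / length). Sample:
  cycle 0 → 0: weight = 9, length = 1, mean = 9/1 ≈ 9.000
  cycle 1 → 1: weight = 1, length = 1, mean = 1/1 ≈ 1.000
  cycle 0 → 1 → 0: weight = 8, length = 2, mean = 8/2 ≈ 4.000
  cycle 1 → 0 → 1: weight = 8, length = 2, mean = 8/2 ≈ 4.000
Minimum mean = 1.000, attained e.g. along the cycle 1 → 1 with weight 1 and length 1. So λ(A) = 1/1 = 1.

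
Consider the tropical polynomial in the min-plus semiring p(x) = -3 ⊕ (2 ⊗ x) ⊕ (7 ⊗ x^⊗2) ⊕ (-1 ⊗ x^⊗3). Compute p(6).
p(6) = -3

A tropical monomial a ⊗ x^⊗i evaluates to a + i · x. Evaluating each term at x = 6:
  Term 0 contributes -3 + 0 · 6 = -3
  Term 1 contributes 2 + 1 · 6 = 8
  Term 2 contributes 7 + 2 · 6 = 19
  Term 3 contributes -1 + 3 · 6 = 17
p(6) = ⊕ of these = min[-3, 8, 19, 17] = -3.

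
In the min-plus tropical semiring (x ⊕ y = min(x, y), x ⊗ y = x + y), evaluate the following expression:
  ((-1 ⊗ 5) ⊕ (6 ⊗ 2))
((-1 ⊗ 5) ⊕ (6 ⊗ 2)) = 4

Expand innermost to outermost. Recall ⊕ takes the minimum of its arguments and ⊗ takes their sum. Working out the expression ((-1 ⊗ 5) ⊕ (6 ⊗ 2)) gives 4.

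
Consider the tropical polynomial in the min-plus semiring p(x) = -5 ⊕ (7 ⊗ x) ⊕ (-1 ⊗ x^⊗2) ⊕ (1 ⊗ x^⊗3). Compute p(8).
p(8) = -5

A tropical monomial a ⊗ x^⊗i evaluates to a + i · x. Evaluating each term at x = 8:
  Term 0 contributes -5 + 0 · 8 = -5
  Term 1 contributes 7 + 1 · 8 = 15
  Term 2 contributes -1 + 2 · 8 = 15
  Term 3 contributes 1 + 3 · 8 = 25
p(8) = ⊕ of these = min[-5, 15, 15, 25] = -5.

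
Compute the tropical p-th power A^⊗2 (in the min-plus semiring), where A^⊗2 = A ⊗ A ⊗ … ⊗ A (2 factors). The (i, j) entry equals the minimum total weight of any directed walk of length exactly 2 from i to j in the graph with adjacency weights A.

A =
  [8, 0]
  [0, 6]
A^⊗2 =
  [0, 6]
  [6, 0]

Each entry (A^⊗2)_ij equals the minimum over all length-2 walks i = v_0 → v_1 → … → v_2 = j of Σ_t A[v_t][v_{t+1}]. For example, for (i, j) = (0, 1) we minimise over 2 possible intermediate vertex sequences; the minimum is 6, attained along the walk 0 → 1 → 1.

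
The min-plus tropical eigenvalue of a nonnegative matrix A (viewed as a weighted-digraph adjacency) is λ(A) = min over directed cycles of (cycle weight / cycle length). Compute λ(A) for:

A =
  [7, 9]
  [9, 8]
λ(A) = 7

Enumerate directed cycles and compute their means (weight / length). Sample:
  cycle 0 → 0: weight = 7, length = 1, mean = 7/1 ≈ 7.000
  cycle 1 → 1: weight = 8, length = 1, mean = 8/1 ≈ 8.000
  cycle 0 → 1 → 0: weight = 18, length = 2, mean = 18/2 ≈ 9.000
  cycle 1 → 0 → 1: weight = 18, length = 2, mean = 18/2 ≈ 9.000
Minimum mean = 7.000, attained e.g. along the cycle 0 → 0 with weight 7 and length 1. So λ(A) = 7/1 = 7.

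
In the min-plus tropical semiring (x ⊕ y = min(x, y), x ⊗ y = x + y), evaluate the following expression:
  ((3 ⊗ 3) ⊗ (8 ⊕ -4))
((3 ⊗ 3) ⊗ (8 ⊕ -4)) = 2

Expand innermost to outermost. Recall ⊕ takes the minimum of its arguments and ⊗ takes their sum. Working out the expression ((3 ⊗ 3) ⊗ (8 ⊕ -4)) gives 2.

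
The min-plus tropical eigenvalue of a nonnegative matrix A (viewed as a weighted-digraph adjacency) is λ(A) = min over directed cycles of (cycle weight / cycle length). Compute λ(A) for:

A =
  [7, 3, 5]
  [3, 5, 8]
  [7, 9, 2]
λ(A) = 2

Enumerate directed cycles and compute their means (weight / length). Sample:
  cycle 0 → 0: weight = 7, length = 1, mean = 7/1 ≈ 7.000
  cycle 1 → 1: weight = 5, length = 1, mean = 5/1 ≈ 5.000
  cycle 2 → 2: weight = 2, length = 1, mean = 2/1 ≈ 2.000
  cycle 0 → 1 → 0: weight = 6, length = 2, mean = 6/2 ≈ 3.000
  cycle 0 → 2 → 0: weight = 12, length = 2, mean = 12/2 ≈ 6.000
  cycle 1 → 0 → 1: weight = 6, length = 2, mean = 6/2 ≈ 3.000
Minimum mean = 2.000, attained e.g. along the cycle 2 → 2 with weight 2 and length 1. So λ(A) = 2/1 = 2.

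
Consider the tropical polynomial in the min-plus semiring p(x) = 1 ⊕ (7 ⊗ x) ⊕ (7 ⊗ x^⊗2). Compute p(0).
p(0) = 1

A tropical monomial a ⊗ x^⊗i evaluates to a + i · x. Evaluating each term at x = 0:
  Term 0 contributes 1 + 0 · 0 = 1
  Term 1 contributes 7 + 1 · 0 = 7
  Term 2 contributes 7 + 2 · 0 = 7
p(0) = ⊕ of these = min[1, 7, 7] = 1.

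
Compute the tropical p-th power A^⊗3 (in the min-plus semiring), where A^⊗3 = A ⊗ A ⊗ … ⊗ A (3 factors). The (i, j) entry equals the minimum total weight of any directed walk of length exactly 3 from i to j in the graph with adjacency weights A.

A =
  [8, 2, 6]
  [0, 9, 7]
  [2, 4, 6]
A^⊗3 =
  [10, 4, 8]
  [2, 10, 9]
  [4, 6, 10]

Each entry (A^⊗3)_ij equals the minimum over all length-3 walks i = v_0 → v_1 → … → v_3 = j of Σ_t A[v_t][v_{t+1}]. For example, for (i, j) = (0, 2) we minimise over 9 possible intermediate vertex sequences; the minimum is 8, attained along the walk 0 → 1 → 0 → 2.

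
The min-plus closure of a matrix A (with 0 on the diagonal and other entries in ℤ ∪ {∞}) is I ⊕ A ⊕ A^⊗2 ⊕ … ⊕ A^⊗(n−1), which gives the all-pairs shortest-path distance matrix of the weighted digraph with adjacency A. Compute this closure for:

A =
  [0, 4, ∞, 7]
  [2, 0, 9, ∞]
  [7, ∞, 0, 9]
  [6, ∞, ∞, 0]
Closure =
  [0, 4, 13, 7]
  [2, 0, 9, 9]
  [7, 11, 0, 9]
  [6, 10, 19, 0]

This is the Floyd-Warshall all-pairs shortest-path computation. For each intermediate vertex k = 0, 1, …, 3, update dist[i][j] ← min(dist[i][j], dist[i][k] + dist[k][j]). The final matrix gives, for each (i, j), the minimum total weight of any directed path from i to j (possibly empty when i = j).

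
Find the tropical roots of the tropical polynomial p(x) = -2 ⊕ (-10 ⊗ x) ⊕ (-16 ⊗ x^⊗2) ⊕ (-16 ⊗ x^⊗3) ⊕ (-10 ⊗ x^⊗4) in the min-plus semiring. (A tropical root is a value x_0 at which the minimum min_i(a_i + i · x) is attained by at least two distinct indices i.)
Roots: {-6, 0, 6, 8}

Each tropical root is a break point of the lower envelope of the lines y = a_i + i · x (there are 5 lines, with slopes 0, 1, ..., 4). Only the lines that attain the minimum somewhere contribute to roots; other lines are dominated. Here the surviving (envelope) indices are i = 4, i = 3, i = 2, i = 1, i = 0.
Intersections between consecutive envelope lines give the roots: for adjacent envelope indices i < j the intersection is x = (a_i − a_j) / (j − i). Reading off the sorted break points: {-6, 0, 6, 8}.
Verification: at each break x_0, at least two indices attain the minimum of min_i(a_i + i · x_0).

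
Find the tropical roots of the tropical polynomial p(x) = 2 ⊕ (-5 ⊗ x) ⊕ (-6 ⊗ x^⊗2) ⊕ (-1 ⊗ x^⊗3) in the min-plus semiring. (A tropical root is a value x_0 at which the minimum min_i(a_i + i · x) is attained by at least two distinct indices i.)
Roots: {-5, 1, 7}

Each tropical root is a break point of the lower envelope of the lines y = a_i + i · x (there are 4 lines, with slopes 0, 1, ..., 3). Only the lines that attain the minimum somewhere contribute to roots; other lines are dominated. Here the surviving (envelope) indices are i = 3, i = 2, i = 1, i = 0.
Intersections between consecutive envelope lines give the roots: for adjacent envelope indices i < j the intersection is x = (a_i − a_j) / (j − i). Reading off the sorted break points: {-5, 1, 7}.
Verification: at each break x_0, at least two indices attain the minimum of min_i(a_i + i · x_0).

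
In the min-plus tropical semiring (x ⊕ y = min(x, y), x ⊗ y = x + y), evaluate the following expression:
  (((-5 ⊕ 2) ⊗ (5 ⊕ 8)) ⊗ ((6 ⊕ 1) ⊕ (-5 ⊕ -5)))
(((-5 ⊕ 2) ⊗ (5 ⊕ 8)) ⊗ ((6 ⊕ 1) ⊕ (-5 ⊕ -5))) = -5

Expand innermost to outermost. Recall ⊕ takes the minimum of its arguments and ⊗ takes their sum. Working out the expression (((-5 ⊕ 2) ⊗ (5 ⊕ 8)) ⊗ ((6 ⊕ 1) ⊕ (-5 ⊕ -5))) gives -5.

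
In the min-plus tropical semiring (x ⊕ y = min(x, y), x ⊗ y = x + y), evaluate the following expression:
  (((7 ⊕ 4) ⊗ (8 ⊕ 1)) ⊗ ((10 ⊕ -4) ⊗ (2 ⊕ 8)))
(((7 ⊕ 4) ⊗ (8 ⊕ 1)) ⊗ ((10 ⊕ -4) ⊗ (2 ⊕ 8))) = 3

Expand innermost to outermost. Recall ⊕ takes the minimum of its arguments and ⊗ takes their sum. Working out the expression (((7 ⊕ 4) ⊗ (8 ⊕ 1)) ⊗ ((10 ⊕ -4) ⊗ (2 ⊕ 8))) gives 3.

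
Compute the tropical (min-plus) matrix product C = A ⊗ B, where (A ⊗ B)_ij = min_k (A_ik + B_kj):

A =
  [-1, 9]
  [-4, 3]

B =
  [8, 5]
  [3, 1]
A ⊗ B =
  [7, 4]
  [4, 1]

Apply the min-plus product entry-by-entry:
  C[0][0] = min over k of (A[0][0] + B[0][0] = -1 + 8 = 7, A[0][1] + B[1][0] = 9 + 3 = 12) = 7 (attained at k = 0)
  C[0][1] = min over k of (A[0][0] + B[0][1] = -1 + 5 = 4, A[0][1] + B[1][1] = 9 + 1 = 10) = 4 (attained at k = 0)
  C[1][0] = min over k of (A[1][0] + B[0][0] = -4 + 8 = 4, A[1][1] + B[1][0] = 3 + 3 = 6) = 4 (attained at k = 0)
  C[1][1] = min over k of (A[1][0] + B[0][1] = -4 + 5 = 1, A[1][1] + B[1][1] = 3 + 1 = 4) = 1 (attained at k = 0)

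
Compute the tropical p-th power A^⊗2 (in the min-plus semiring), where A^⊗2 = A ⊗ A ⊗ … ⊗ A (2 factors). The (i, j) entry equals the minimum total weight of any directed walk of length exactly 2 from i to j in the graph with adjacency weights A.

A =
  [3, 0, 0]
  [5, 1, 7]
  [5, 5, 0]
A^⊗2 =
  [5, 1, 0]
  [6, 2, 5]
  [5, 5, 0]

Each entry (A^⊗2)_ij equals the minimum over all length-2 walks i = v_0 → v_1 → … → v_2 = j of Σ_t A[v_t][v_{t+1}]. For example, for (i, j) = (0, 2) we minimise over 3 possible intermediate vertex sequences; the minimum is 0, attained along the walk 0 → 2 → 2.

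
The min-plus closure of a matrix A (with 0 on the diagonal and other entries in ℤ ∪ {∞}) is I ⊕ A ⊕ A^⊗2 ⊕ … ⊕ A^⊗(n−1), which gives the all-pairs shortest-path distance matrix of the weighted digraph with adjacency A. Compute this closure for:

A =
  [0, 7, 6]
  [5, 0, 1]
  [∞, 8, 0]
Closure =
  [0, 7, 6]
  [5, 0, 1]
  [13, 8, 0]

This is the Floyd-Warshall all-pairs shortest-path computation. For each intermediate vertex k = 0, 1, …, 2, update dist[i][j] ← min(dist[i][j], dist[i][k] + dist[k][j]). The final matrix gives, for each (i, j), the minimum total weight of any directed path from i to j (possibly empty when i = j).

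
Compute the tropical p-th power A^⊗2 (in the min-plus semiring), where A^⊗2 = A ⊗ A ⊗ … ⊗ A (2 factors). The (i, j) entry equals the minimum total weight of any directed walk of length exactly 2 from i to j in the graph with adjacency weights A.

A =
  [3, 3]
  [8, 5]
A^⊗2 =
  [6, 6]
  [11, 10]

Each entry (A^⊗2)_ij equals the minimum over all length-2 walks i = v_0 → v_1 → … → v_2 = j of Σ_t A[v_t][v_{t+1}]. For example, for (i, j) = (0, 1) we minimise over 2 possible intermediate vertex sequences; the minimum is 6, attained along the walk 0 → 0 → 1.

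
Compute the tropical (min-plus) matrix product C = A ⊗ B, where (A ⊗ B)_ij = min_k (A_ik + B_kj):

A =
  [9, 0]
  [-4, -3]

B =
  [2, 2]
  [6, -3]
A ⊗ B =
  [6, -3]
  [-2, -6]

Apply the min-plus product entry-by-entry:
  C[0][0] = min over k of (A[0][0] + B[0][0] = 9 + 2 = 11, A[0][1] + B[1][0] = 0 + 6 = 6) = 6 (attained at k = 1)
  C[0][1] = min over k of (A[0][0] + B[0][1] = 9 + 2 = 11, A[0][1] + B[1][1] = 0 + -3 = -3) = -3 (attained at k = 1)
  C[1][0] = min over k of (A[1][0] + B[0][0] = -4 + 2 = -2, A[1][1] + B[1][0] = -3 + 6 = 3) = -2 (attained at k = 0)
  C[1][1] = min over k of (A[1][0] + B[0][1] = -4 + 2 = -2, A[1][1] + B[1][1] = -3 + -3 = -6) = -6 (attained at k = 1)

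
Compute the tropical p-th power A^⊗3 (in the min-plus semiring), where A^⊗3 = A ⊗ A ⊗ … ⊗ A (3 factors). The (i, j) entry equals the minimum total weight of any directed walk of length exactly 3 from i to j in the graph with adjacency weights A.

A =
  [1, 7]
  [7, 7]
A^⊗3 =
  [3, 9]
  [9, 15]

Each entry (A^⊗3)_ij equals the minimum over all length-3 walks i = v_0 → v_1 → … → v_3 = j of Σ_t A[v_t][v_{t+1}]. For example, for (i, j) = (0, 1) we minimise over 4 possible intermediate vertex sequences; the minimum is 9, attained along the walk 0 → 0 → 0 → 1.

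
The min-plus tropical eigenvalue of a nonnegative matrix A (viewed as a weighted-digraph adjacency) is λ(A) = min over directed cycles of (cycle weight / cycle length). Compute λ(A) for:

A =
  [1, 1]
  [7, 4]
λ(A) = 1

Enumerate directed cycles and compute their means (weight / length). Sample:
  cycle 0 → 0: weight = 1, length = 1, mean = 1/1 ≈ 1.000
  cycle 1 → 1: weight = 4, length = 1, mean = 4/1 ≈ 4.000
  cycle 0 → 1 → 0: weight = 8, length = 2, mean = 8/2 ≈ 4.000
  cycle 1 → 0 → 1: weight = 8, length = 2, mean = 8/2 ≈ 4.000
Minimum mean = 1.000, attained e.g. along the cycle 0 → 0 with weight 1 and length 1. So λ(A) = 1/1 = 1.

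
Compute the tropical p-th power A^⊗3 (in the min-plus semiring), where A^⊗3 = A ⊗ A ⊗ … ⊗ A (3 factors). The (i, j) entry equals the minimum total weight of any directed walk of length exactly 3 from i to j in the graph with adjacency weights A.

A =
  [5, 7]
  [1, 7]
A^⊗3 =
  [13, 15]
  [9, 13]

Each entry (A^⊗3)_ij equals the minimum over all length-3 walks i = v_0 → v_1 → … → v_3 = j of Σ_t A[v_t][v_{t+1}]. For example, for (i, j) = (0, 1) we minimise over 4 possible intermediate vertex sequences; the minimum is 15, attained along the walk 0 → 1 → 0 → 1.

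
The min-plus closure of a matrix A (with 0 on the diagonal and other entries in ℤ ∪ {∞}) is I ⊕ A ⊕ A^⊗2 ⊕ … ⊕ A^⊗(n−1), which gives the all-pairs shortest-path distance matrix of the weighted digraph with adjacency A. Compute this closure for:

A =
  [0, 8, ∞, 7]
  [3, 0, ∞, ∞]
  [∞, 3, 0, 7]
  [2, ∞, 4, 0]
Closure =
  [0, 8, 11, 7]
  [3, 0, 14, 10]
  [6, 3, 0, 7]
  [2, 7, 4, 0]

This is the Floyd-Warshall all-pairs shortest-path computation. For each intermediate vertex k = 0, 1, …, 3, update dist[i][j] ← min(dist[i][j], dist[i][k] + dist[k][j]). The final matrix gives, for each (i, j), the minimum total weight of any directed path from i to j (possibly empty when i = j).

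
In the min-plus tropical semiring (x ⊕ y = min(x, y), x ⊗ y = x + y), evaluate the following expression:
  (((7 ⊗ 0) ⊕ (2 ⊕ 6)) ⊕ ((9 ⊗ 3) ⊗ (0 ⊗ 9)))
(((7 ⊗ 0) ⊕ (2 ⊕ 6)) ⊕ ((9 ⊗ 3) ⊗ (0 ⊗ 9))) = 2

Expand innermost to outermost. Recall ⊕ takes the minimum of its arguments and ⊗ takes their sum. Working out the expression (((7 ⊗ 0) ⊕ (2 ⊕ 6)) ⊕ ((9 ⊗ 3) ⊗ (0 ⊗ 9))) gives 2.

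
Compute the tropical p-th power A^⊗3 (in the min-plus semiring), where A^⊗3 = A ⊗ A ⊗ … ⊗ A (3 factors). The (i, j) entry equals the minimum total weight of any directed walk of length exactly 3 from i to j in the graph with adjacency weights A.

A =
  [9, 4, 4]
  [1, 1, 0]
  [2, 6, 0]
A^⊗3 =
  [6, 6, 4]
  [2, 3, 0]
  [2, 6, 0]

Each entry (A^⊗3)_ij equals the minimum over all length-3 walks i = v_0 → v_1 → … → v_3 = j of Σ_t A[v_t][v_{t+1}]. For example, for (i, j) = (0, 2) we minimise over 9 possible intermediate vertex sequences; the minimum is 4, attained along the walk 0 → 1 → 2 → 2.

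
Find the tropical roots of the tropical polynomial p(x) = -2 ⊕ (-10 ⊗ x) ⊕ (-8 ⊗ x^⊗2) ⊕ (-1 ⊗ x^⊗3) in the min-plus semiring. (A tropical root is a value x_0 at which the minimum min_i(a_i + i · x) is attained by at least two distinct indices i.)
Roots: {-7, -2, 8}

Each tropical root is a break point of the lower envelope of the lines y = a_i + i · x (there are 4 lines, with slopes 0, 1, ..., 3). Only the lines that attain the minimum somewhere contribute to roots; other lines are dominated. Here the surviving (envelope) indices are i = 3, i = 2, i = 1, i = 0.
Intersections between consecutive envelope lines give the roots: for adjacent envelope indices i < j the intersection is x = (a_i − a_j) / (j − i). Reading off the sorted break points: {-7, -2, 8}.
Verification: at each break x_0, at least two indices attain the minimum of min_i(a_i + i · x_0).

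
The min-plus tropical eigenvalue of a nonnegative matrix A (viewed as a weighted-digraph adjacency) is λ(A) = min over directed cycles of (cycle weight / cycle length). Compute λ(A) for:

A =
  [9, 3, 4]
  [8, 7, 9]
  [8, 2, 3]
λ(A) = 3

Enumerate directed cycles and compute their means (weight / length). Sample:
  cycle 0 → 0: weight = 9, length = 1, mean = 9/1 ≈ 9.000
  cycle 1 → 1: weight = 7, length = 1, mean = 7/1 ≈ 7.000
  cycle 2 → 2: weight = 3, length = 1, mean = 3/1 ≈ 3.000
  cycle 0 → 1 → 0: weight = 11, length = 2, mean = 11/2 ≈ 5.500
  cycle 0 → 2 → 0: weight = 12, length = 2, mean = 12/2 ≈ 6.000
  cycle 1 → 0 → 1: weight = 11, length = 2, mean = 11/2 ≈ 5.500
Minimum mean = 3.000, attained e.g. along the cycle 2 → 2 with weight 3 and length 1. So λ(A) = 3/1 = 3.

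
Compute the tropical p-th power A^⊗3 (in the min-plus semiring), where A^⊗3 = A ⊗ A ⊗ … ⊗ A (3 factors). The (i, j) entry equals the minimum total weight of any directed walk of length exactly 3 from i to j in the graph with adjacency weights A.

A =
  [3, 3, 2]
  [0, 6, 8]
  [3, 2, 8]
A^⊗3 =
  [4, 6, 5]
  [3, 4, 5]
  [5, 5, 4]

Each entry (A^⊗3)_ij equals the minimum over all length-3 walks i = v_0 → v_1 → … → v_3 = j of Σ_t A[v_t][v_{t+1}]. For example, for (i, j) = (0, 2) we minimise over 9 possible intermediate vertex sequences; the minimum is 5, attained along the walk 0 → 1 → 0 → 2.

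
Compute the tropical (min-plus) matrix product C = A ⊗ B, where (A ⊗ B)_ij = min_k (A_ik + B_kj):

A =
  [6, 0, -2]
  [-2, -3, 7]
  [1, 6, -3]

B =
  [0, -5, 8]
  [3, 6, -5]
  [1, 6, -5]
A ⊗ B =
  [-1, 1, -7]
  [-2, -7, -8]
  [-2, -4, -8]

Apply the min-plus product entry-by-entry:
  C[0][0] = min over k of (A[0][0] + B[0][0] = 6 + 0 = 6, A[0][1] + B[1][0] = 0 + 3 = 3, A[0][2] + B[2][0] = -2 + 1 = -1) = -1 (attained at k = 2)
  C[0][1] = min over k of (A[0][0] + B[0][1] = 6 + -5 = 1, A[0][1] + B[1][1] = 0 + 6 = 6, A[0][2] + B[2][1] = -2 + 6 = 4) = 1 (attained at k = 0)
  C[0][2] = min over k of (A[0][0] + B[0][2] = 6 + 8 = 14, A[0][1] + B[1][2] = 0 + -5 = -5, A[0][2] + B[2][2] = -2 + -5 = -7) = -7 (attained at k = 2)
  C[1][0] = min over k of (A[1][0] + B[0][0] = -2 + 0 = -2, A[1][1] + B[1][0] = -3 + 3 = 0, A[1][2] + B[2][0] = 7 + 1 = 8) = -2 (attained at k = 0)
  C[1][1] = min over k of (A[1][0] + B[0][1] = -2 + -5 = -7, A[1][1] + B[1][1] = -3 + 6 = 3, A[1][2] + B[2][1] = 7 + 6 = 13) = -7 (attained at k = 0)
  C[1][2] = min over k of (A[1][0] + B[0][2] = -2 + 8 = 6, A[1][1] + B[1][2] = -3 + -5 = -8, A[1][2] + B[2][2] = 7 + -5 = 2) = -8 (attained at k = 1)
  C[2][0] = min over k of (A[2][0] + B[0][0] = 1 + 0 = 1, A[2][1] + B[1][0] = 6 + 3 = 9, A[2][2] + B[2][0] = -3 + 1 = -2) = -2 (attained at k = 2)
  C[2][1] = min over k of (A[2][0] + B[0][1] = 1 + -5 = -4, A[2][1] + B[1][1] = 6 + 6 = 12, A[2][2] + B[2][1] = -3 + 6 = 3) = -4 (attained at k = 0)
  C[2][2] = min over k of (A[2][0] + B[0][2] = 1 + 8 = 9, A[2][1] + B[1][2] = 6 + -5 = 1, A[2][2] + B[2][2] = -3 + -5 = -8) = -8 (attained at k = 2)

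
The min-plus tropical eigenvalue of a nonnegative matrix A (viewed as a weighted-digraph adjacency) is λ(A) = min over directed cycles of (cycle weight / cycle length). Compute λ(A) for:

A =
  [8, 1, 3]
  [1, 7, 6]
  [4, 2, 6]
λ(A) = 1

Enumerate directed cycles and compute their means (weight / length). Sample:
  cycle 0 → 0: weight = 8, length = 1, mean = 8/1 ≈ 8.000
  cycle 1 → 1: weight = 7, length = 1, mean = 7/1 ≈ 7.000
  cycle 2 → 2: weight = 6, length = 1, mean = 6/1 ≈ 6.000
  cycle 0 → 1 → 0: weight = 2, length = 2, mean = 2/2 ≈ 1.000
  cycle 0 → 2 → 0: weight = 7, length = 2, mean = 7/2 ≈ 3.500
  cycle 1 → 0 → 1: weight = 2, length = 2, mean = 2/2 ≈ 1.000
Minimum mean = 1.000, attained e.g. along the cycle 0 → 1 → 0 with weight 2 and length 2. So λ(A) = 2/2 = 1.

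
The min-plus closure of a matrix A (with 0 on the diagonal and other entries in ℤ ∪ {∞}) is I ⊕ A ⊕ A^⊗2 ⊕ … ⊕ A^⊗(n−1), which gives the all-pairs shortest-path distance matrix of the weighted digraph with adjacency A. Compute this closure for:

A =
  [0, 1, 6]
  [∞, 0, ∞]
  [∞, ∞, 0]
Closure =
  [0, 1, 6]
  [∞, 0, ∞]
  [∞, ∞, 0]

This is the Floyd-Warshall all-pairs shortest-path computation. For each intermediate vertex k = 0, 1, …, 2, update dist[i][j] ← min(dist[i][j], dist[i][k] + dist[k][j]). The final matrix gives, for each (i, j), the minimum total weight of any directed path from i to j (possibly empty when i = j).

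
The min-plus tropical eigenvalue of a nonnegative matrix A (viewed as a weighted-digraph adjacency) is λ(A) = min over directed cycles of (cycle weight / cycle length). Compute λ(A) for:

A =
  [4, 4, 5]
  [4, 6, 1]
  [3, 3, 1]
λ(A) = 1

Enumerate directed cycles and compute their means (weight / length). Sample:
  cycle 0 → 0: weight = 4, length = 1, mean = 4/1 ≈ 4.000
  cycle 1 → 1: weight = 6, length = 1, mean = 6/1 ≈ 6.000
  cycle 2 → 2: weight = 1, length = 1, mean = 1/1 ≈ 1.000
  cycle 0 → 1 → 0: weight = 8, length = 2, mean = 8/2 ≈ 4.000
  cycle 0 → 2 → 0: weight = 8, length = 2, mean = 8/2 ≈ 4.000
  cycle 1 → 0 → 1: weight = 8, length = 2, mean = 8/2 ≈ 4.000
Minimum mean = 1.000, attained e.g. along the cycle 2 → 2 with weight 1 and length 1. So λ(A) = 1/1 = 1.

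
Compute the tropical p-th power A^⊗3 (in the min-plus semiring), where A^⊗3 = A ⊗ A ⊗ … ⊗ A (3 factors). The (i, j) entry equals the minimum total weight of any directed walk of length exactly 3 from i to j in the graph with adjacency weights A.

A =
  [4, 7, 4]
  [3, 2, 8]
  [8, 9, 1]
A^⊗3 =
  [12, 11, 6]
  [7, 6, 8]
  [10, 11, 3]

Each entry (A^⊗3)_ij equals the minimum over all length-3 walks i = v_0 → v_1 → … → v_3 = j of Σ_t A[v_t][v_{t+1}]. For example, for (i, j) = (0, 2) we minimise over 9 possible intermediate vertex sequences; the minimum is 6, attained along the walk 0 → 2 → 2 → 2.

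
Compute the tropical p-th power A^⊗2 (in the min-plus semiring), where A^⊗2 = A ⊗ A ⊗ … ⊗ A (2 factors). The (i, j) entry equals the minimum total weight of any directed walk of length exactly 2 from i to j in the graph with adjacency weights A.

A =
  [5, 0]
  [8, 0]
A^⊗2 =
  [8, 0]
  [8, 0]

Each entry (A^⊗2)_ij equals the minimum over all length-2 walks i = v_0 → v_1 → … → v_2 = j of Σ_t A[v_t][v_{t+1}]. For example, for (i, j) = (0, 1) we minimise over 2 possible intermediate vertex sequences; the minimum is 0, attained along the walk 0 → 1 → 1.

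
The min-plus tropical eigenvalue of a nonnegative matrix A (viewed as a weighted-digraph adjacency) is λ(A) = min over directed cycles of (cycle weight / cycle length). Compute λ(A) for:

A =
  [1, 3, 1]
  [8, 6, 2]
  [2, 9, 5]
λ(A) = 1

Enumerate directed cycles and compute their means (weight / length). Sample:
  cycle 0 → 0: weight = 1, length = 1, mean = 1/1 ≈ 1.000
  cycle 1 → 1: weight = 6, length = 1, mean = 6/1 ≈ 6.000
  cycle 2 → 2: weight = 5, length = 1, mean = 5/1 ≈ 5.000
  cycle 0 → 1 → 0: weight = 11, length = 2, mean = 11/2 ≈ 5.500
  cycle 0 → 2 → 0: weight = 3, length = 2, mean = 3/2 ≈ 1.500
  cycle 1 → 0 → 1: weight = 11, length = 2, mean = 11/2 ≈ 5.500
Minimum mean = 1.000, attained e.g. along the cycle 0 → 0 with weight 1 and length 1. So λ(A) = 1/1 = 1.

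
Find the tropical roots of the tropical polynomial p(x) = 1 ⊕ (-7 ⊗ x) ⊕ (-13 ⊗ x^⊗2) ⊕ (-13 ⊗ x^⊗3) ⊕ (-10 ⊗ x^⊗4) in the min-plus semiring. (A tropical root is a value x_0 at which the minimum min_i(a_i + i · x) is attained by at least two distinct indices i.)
Roots: {-3, 0, 6, 8}

Each tropical root is a break point of the lower envelope of the lines y = a_i + i · x (there are 5 lines, with slopes 0, 1, ..., 4). Only the lines that attain the minimum somewhere contribute to roots; other lines are dominated. Here the surviving (envelope) indices are i = 4, i = 3, i = 2, i = 1, i = 0.
Intersections between consecutive envelope lines give the roots: for adjacent envelope indices i < j the intersection is x = (a_i − a_j) / (j − i). Reading off the sorted break points: {-3, 0, 6, 8}.
Verification: at each break x_0, at least two indices attain the minimum of min_i(a_i + i · x_0).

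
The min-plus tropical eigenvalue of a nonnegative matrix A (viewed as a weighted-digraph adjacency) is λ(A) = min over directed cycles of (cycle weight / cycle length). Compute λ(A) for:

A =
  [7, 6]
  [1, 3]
λ(A) = 3

Enumerate directed cycles and compute their means (weight / length). Sample:
  cycle 0 → 0: weight = 7, length = 1, mean = 7/1 ≈ 7.000
  cycle 1 → 1: weight = 3, length = 1, mean = 3/1 ≈ 3.000
  cycle 0 → 1 → 0: weight = 7, length = 2, mean = 7/2 ≈ 3.500
  cycle 1 → 0 → 1: weight = 7, length = 2, mean = 7/2 ≈ 3.500
Minimum mean = 3.000, attained e.g. along the cycle 1 → 1 with weight 3 and length 1. So λ(A) = 3/1 = 3.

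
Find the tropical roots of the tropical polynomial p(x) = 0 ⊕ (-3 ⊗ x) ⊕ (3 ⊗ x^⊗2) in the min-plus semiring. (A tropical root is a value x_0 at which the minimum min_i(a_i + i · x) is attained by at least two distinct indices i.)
Roots: {-6, 3}

Each tropical root is a break point of the lower envelope of the lines y = a_i + i · x (there are 3 lines, with slopes 0, 1, ..., 2). Only the lines that attain the minimum somewhere contribute to roots; other lines are dominated. Here the surviving (envelope) indices are i = 2, i = 1, i = 0.
Intersections between consecutive envelope lines give the roots: for adjacent envelope indices i < j the intersection is x = (a_i − a_j) / (j − i). Reading off the sorted break points: {-6, 3}.
Verification: at each break x_0, at least two indices attain the minimum of min_i(a_i + i · x_0).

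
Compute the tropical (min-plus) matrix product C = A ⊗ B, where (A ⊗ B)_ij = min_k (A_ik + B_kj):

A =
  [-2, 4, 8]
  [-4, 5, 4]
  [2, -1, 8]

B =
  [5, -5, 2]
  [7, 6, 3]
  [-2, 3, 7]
A ⊗ B =
  [3, -7, 0]
  [1, -9, -2]
  [6, -3, 2]

Apply the min-plus product entry-by-entry:
  C[0][0] = min over k of (A[0][0] + B[0][0] = -2 + 5 = 3, A[0][1] + B[1][0] = 4 + 7 = 11, A[0][2] + B[2][0] = 8 + -2 = 6) = 3 (attained at k = 0)
  C[0][1] = min over k of (A[0][0] + B[0][1] = -2 + -5 = -7, A[0][1] + B[1][1] = 4 + 6 = 10, A[0][2] + B[2][1] = 8 + 3 = 11) = -7 (attained at k = 0)
  C[0][2] = min over k of (A[0][0] + B[0][2] = -2 + 2 = 0, A[0][1] + B[1][2] = 4 + 3 = 7, A[0][2] + B[2][2] = 8 + 7 = 15) = 0 (attained at k = 0)
  C[1][0] = min over k of (A[1][0] + B[0][0] = -4 + 5 = 1, A[1][1] + B[1][0] = 5 + 7 = 12, A[1][2] + B[2][0] = 4 + -2 = 2) = 1 (attained at k = 0)
  C[1][1] = min over k of (A[1][0] + B[0][1] = -4 + -5 = -9, A[1][1] + B[1][1] = 5 + 6 = 11, A[1][2] + B[2][1] = 4 + 3 = 7) = -9 (attained at k = 0)
  C[1][2] = min over k of (A[1][0] + B[0][2] = -4 + 2 = -2, A[1][1] + B[1][2] = 5 + 3 = 8, A[1][2] + B[2][2] = 4 + 7 = 11) = -2 (attained at k = 0)
  C[2][0] = min over k of (A[2][0] + B[0][0] = 2 + 5 = 7, A[2][1] + B[1][0] = -1 + 7 = 6, A[2][2] + B[2][0] = 8 + -2 = 6) = 6 (attained at k = 1)
  C[2][1] = min over k of (A[2][0] + B[0][1] = 2 + -5 = -3, A[2][1] + B[1][1] = -1 + 6 = 5, A[2][2] + B[2][1] = 8 + 3 = 11) = -3 (attained at k = 0)
  C[2][2] = min over k of (A[2][0] + B[0][2] = 2 + 2 = 4, A[2][1] + B[1][2] = -1 + 3 = 2, A[2][2] + B[2][2] = 8 + 7 = 15) = 2 (attained at k = 1)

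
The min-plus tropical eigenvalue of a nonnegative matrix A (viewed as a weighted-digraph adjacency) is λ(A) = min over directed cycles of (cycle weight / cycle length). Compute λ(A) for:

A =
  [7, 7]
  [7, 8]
λ(A) = 7

Enumerate directed cycles and compute their means (weight / length). Sample:
  cycle 0 → 0: weight = 7, length = 1, mean = 7/1 ≈ 7.000
  cycle 1 → 1: weight = 8, length = 1, mean = 8/1 ≈ 8.000
  cycle 0 → 1 → 0: weight = 14, length = 2, mean = 14/2 ≈ 7.000
  cycle 1 → 0 → 1: weight = 14, length = 2, mean = 14/2 ≈ 7.000
Minimum mean = 7.000, attained e.g. along the cycle 0 → 0 with weight 7 and length 1. So λ(A) = 7/1 = 7.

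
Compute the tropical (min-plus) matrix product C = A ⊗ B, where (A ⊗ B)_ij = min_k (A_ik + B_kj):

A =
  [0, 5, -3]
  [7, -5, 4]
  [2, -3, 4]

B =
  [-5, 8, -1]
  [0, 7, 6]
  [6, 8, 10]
A ⊗ B =
  [-5, 5, -1]
  [-5, 2, 1]
  [-3, 4, 1]

Apply the min-plus product entry-by-entry:
  C[0][0] = min over k of (A[0][0] + B[0][0] = 0 + -5 = -5, A[0][1] + B[1][0] = 5 + 0 = 5, A[0][2] + B[2][0] = -3 + 6 = 3) = -5 (attained at k = 0)
  C[0][1] = min over k of (A[0][0] + B[0][1] = 0 + 8 = 8, A[0][1] + B[1][1] = 5 + 7 = 12, A[0][2] + B[2][1] = -3 + 8 = 5) = 5 (attained at k = 2)
  C[0][2] = min over k of (A[0][0] + B[0][2] = 0 + -1 = -1, A[0][1] + B[1][2] = 5 + 6 = 11, A[0][2] + B[2][2] = -3 + 10 = 7) = -1 (attained at k = 0)
  C[1][0] = min over k of (A[1][0] + B[0][0] = 7 + -5 = 2, A[1][1] + B[1][0] = -5 + 0 = -5, A[1][2] + B[2][0] = 4 + 6 = 10) = -5 (attained at k = 1)
  C[1][1] = min over k of (A[1][0] + B[0][1] = 7 + 8 = 15, A[1][1] + B[1][1] = -5 + 7 = 2, A[1][2] + B[2][1] = 4 + 8 = 12) = 2 (attained at k = 1)
  C[1][2] = min over k of (A[1][0] + B[0][2] = 7 + -1 = 6, A[1][1] + B[1][2] = -5 + 6 = 1, A[1][2] + B[2][2] = 4 + 10 = 14) = 1 (attained at k = 1)
  C[2][0] = min over k of (A[2][0] + B[0][0] = 2 + -5 = -3, A[2][1] + B[1][0] = -3 + 0 = -3, A[2][2] + B[2][0] = 4 + 6 = 10) = -3 (attained at k = 0)
  C[2][1] = min over k of (A[2][0] + B[0][1] = 2 + 8 = 10, A[2][1] + B[1][1] = -3 + 7 = 4, A[2][2] + B[2][1] = 4 + 8 = 12) = 4 (attained at k = 1)
  C[2][2] = min over k of (A[2][0] + B[0][2] = 2 + -1 = 1, A[2][1] + B[1][2] = -3 + 6 = 3, A[2][2] + B[2][2] = 4 + 10 = 14) = 1 (attained at k = 0)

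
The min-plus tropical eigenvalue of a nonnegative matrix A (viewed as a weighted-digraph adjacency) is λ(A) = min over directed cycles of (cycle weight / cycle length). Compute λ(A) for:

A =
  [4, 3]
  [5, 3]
λ(A) = 3

Enumerate directed cycles and compute their means (weight / length). Sample:
  cycle 0 → 0: weight = 4, length = 1, mean = 4/1 ≈ 4.000
  cycle 1 → 1: weight = 3, length = 1, mean = 3/1 ≈ 3.000
  cycle 0 → 1 → 0: weight = 8, length = 2, mean = 8/2 ≈ 4.000
  cycle 1 → 0 → 1: weight = 8, length = 2, mean = 8/2 ≈ 4.000
Minimum mean = 3.000, attained e.g. along the cycle 1 → 1 with weight 3 and length 1. So λ(A) = 3/1 = 3.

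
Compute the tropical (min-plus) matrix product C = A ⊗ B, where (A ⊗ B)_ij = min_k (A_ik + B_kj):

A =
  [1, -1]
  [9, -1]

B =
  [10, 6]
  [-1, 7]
A ⊗ B =
  [-2, 6]
  [-2, 6]

Apply the min-plus product entry-by-entry:
  C[0][0] = min over k of (A[0][0] + B[0][0] = 1 + 10 = 11, A[0][1] + B[1][0] = -1 + -1 = -2) = -2 (attained at k = 1)
  C[0][1] = min over k of (A[0][0] + B[0][1] = 1 + 6 = 7, A[0][1] + B[1][1] = -1 + 7 = 6) = 6 (attained at k = 1)
  C[1][0] = min over k of (A[1][0] + B[0][0] = 9 + 10 = 19, A[1][1] + B[1][0] = -1 + -1 = -2) = -2 (attained at k = 1)
  C[1][1] = min over k of (A[1][0] + B[0][1] = 9 + 6 = 15, A[1][1] + B[1][1] = -1 + 7 = 6) = 6 (attained at k = 1)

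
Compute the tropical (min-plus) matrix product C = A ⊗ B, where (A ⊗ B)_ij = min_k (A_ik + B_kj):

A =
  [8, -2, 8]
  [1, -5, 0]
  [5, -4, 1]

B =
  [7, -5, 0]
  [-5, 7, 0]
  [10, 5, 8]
A ⊗ B =
  [-7, 3, -2]
  [-10, -4, -5]
  [-9, 0, -4]

Apply the min-plus product entry-by-entry:
  C[0][0] = min over k of (A[0][0] + B[0][0] = 8 + 7 = 15, A[0][1] + B[1][0] = -2 + -5 = -7, A[0][2] + B[2][0] = 8 + 10 = 18) = -7 (attained at k = 1)
  C[0][1] = min over k of (A[0][0] + B[0][1] = 8 + -5 = 3, A[0][1] + B[1][1] = -2 + 7 = 5, A[0][2] + B[2][1] = 8 + 5 = 13) = 3 (attained at k = 0)
  C[0][2] = min over k of (A[0][0] + B[0][2] = 8 + 0 = 8, A[0][1] + B[1][2] = -2 + 0 = -2, A[0][2] + B[2][2] = 8 + 8 = 16) = -2 (attained at k = 1)
  C[1][0] = min over k of (A[1][0] + B[0][0] = 1 + 7 = 8, A[1][1] + B[1][0] = -5 + -5 = -10, A[1][2] + B[2][0] = 0 + 10 = 10) = -10 (attained at k = 1)
  C[1][1] = min over k of (A[1][0] + B[0][1] = 1 + -5 = -4, A[1][1] + B[1][1] = -5 + 7 = 2, A[1][2] + B[2][1] = 0 + 5 = 5) = -4 (attained at k = 0)
  C[1][2] = min over k of (A[1][0] + B[0][2] = 1 + 0 = 1, A[1][1] + B[1][2] = -5 + 0 = -5, A[1][2] + B[2][2] = 0 + 8 = 8) = -5 (attained at k = 1)
  C[2][0] = min over k of (A[2][0] + B[0][0] = 5 + 7 = 12, A[2][1] + B[1][0] = -4 + -5 = -9, A[2][2] + B[2][0] = 1 + 10 = 11) = -9 (attained at k = 1)
  C[2][1] = min over k of (A[2][0] + B[0][1] = 5 + -5 = 0, A[2][1] + B[1][1] = -4 + 7 = 3, A[2][2] + B[2][1] = 1 + 5 = 6) = 0 (attained at k = 0)
  C[2][2] = min over k of (A[2][0] + B[0][2] = 5 + 0 = 5, A[2][1] + B[1][2] = -4 + 0 = -4, A[2][2] + B[2][2] = 1 + 8 = 9) = -4 (attained at k = 1)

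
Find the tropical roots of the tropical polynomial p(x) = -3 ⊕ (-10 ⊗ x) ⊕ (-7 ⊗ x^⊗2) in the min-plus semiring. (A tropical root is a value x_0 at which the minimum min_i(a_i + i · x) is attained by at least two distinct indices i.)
Roots: {-3, 7}

Each tropical root is a break point of the lower envelope of the lines y = a_i + i · x (there are 3 lines, with slopes 0, 1, ..., 2). Only the lines that attain the minimum somewhere contribute to roots; other lines are dominated. Here the surviving (envelope) indices are i = 2, i = 1, i = 0.
Intersections between consecutive envelope lines give the roots: for adjacent envelope indices i < j the intersection is x = (a_i − a_j) / (j − i). Reading off the sorted break points: {-3, 7}.
Verification: at each break x_0, at least two indices attain the minimum of min_i(a_i + i · x_0).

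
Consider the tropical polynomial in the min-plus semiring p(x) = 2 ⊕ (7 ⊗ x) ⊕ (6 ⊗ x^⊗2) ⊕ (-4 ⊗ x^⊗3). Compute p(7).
p(7) = 2

A tropical monomial a ⊗ x^⊗i evaluates to a + i · x. Evaluating each term at x = 7:
  Term 0 contributes 2 + 0 · 7 = 2
  Term 1 contributes 7 + 1 · 7 = 14
  Term 2 contributes 6 + 2 · 7 = 20
  Term 3 contributes -4 + 3 · 7 = 17
p(7) = ⊕ of these = min[2, 14, 20, 17] = 2.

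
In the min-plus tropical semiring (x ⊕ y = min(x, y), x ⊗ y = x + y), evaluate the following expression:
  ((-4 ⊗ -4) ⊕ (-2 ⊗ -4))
((-4 ⊗ -4) ⊕ (-2 ⊗ -4)) = -8

Expand innermost to outermost. Recall ⊕ takes the minimum of its arguments and ⊗ takes their sum. Working out the expression ((-4 ⊗ -4) ⊕ (-2 ⊗ -4)) gives -8.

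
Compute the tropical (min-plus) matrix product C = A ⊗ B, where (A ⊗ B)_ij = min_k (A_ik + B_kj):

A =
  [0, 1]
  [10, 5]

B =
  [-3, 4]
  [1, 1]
A ⊗ B =
  [-3, 2]
  [6, 6]

Apply the min-plus product entry-by-entry:
  C[0][0] = min over k of (A[0][0] + B[0][0] = 0 + -3 = -3, A[0][1] + B[1][0] = 1 + 1 = 2) = -3 (attained at k = 0)
  C[0][1] = min over k of (A[0][0] + B[0][1] = 0 + 4 = 4, A[0][1] + B[1][1] = 1 + 1 = 2) = 2 (attained at k = 1)
  C[1][0] = min over k of (A[1][0] + B[0][0] = 10 + -3 = 7, A[1][1] + B[1][0] = 5 + 1 = 6) = 6 (attained at k = 1)
  C[1][1] = min over k of (A[1][0] + B[0][1] = 10 + 4 = 14, A[1][1] + B[1][1] = 5 + 1 = 6) = 6 (attained at k = 1)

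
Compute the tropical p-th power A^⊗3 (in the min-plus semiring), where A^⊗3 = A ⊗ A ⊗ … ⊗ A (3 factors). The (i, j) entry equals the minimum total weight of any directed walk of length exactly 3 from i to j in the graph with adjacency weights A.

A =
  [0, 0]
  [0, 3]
A^⊗3 =
  [0, 0]
  [0, 0]

Each entry (A^⊗3)_ij equals the minimum over all length-3 walks i = v_0 → v_1 → … → v_3 = j of Σ_t A[v_t][v_{t+1}]. For example, for (i, j) = (0, 1) we minimise over 4 possible intermediate vertex sequences; the minimum is 0, attained along the walk 0 → 0 → 0 → 1.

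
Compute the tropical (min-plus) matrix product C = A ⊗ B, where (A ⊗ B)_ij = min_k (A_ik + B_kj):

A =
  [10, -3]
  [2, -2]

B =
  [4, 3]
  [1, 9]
A ⊗ B =
  [-2, 6]
  [-1, 5]

Apply the min-plus product entry-by-entry:
  C[0][0] = min over k of (A[0][0] + B[0][0] = 10 + 4 = 14, A[0][1] + B[1][0] = -3 + 1 = -2) = -2 (attained at k = 1)
  C[0][1] = min over k of (A[0][0] + B[0][1] = 10 + 3 = 13, A[0][1] + B[1][1] = -3 + 9 = 6) = 6 (attained at k = 1)
  C[1][0] = min over k of (A[1][0] + B[0][0] = 2 + 4 = 6, A[1][1] + B[1][0] = -2 + 1 = -1) = -1 (attained at k = 1)
  C[1][1] = min over k of (A[1][0] + B[0][1] = 2 + 3 = 5, A[1][1] + B[1][1] = -2 + 9 = 7) = 5 (attained at k = 0)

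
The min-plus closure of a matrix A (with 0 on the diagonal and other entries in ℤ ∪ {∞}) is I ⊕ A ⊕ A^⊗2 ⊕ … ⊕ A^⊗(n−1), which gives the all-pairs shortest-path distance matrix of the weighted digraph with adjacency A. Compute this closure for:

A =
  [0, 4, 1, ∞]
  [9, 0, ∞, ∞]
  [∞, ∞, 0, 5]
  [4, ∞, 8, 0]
Closure =
  [0, 4, 1, 6]
  [9, 0, 10, 15]
  [9, 13, 0, 5]
  [4, 8, 5, 0]

This is the Floyd-Warshall all-pairs shortest-path computation. For each intermediate vertex k = 0, 1, …, 3, update dist[i][j] ← min(dist[i][j], dist[i][k] + dist[k][j]). The final matrix gives, for each (i, j), the minimum total weight of any directed path from i to j (possibly empty when i = j).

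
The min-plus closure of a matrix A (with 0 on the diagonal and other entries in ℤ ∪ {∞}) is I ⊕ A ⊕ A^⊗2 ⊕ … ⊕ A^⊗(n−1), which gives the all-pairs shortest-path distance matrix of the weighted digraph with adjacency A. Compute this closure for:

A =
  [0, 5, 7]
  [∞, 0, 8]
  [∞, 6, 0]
Closure =
  [0, 5, 7]
  [∞, 0, 8]
  [∞, 6, 0]

This is the Floyd-Warshall all-pairs shortest-path computation. For each intermediate vertex k = 0, 1, …, 2, update dist[i][j] ← min(dist[i][j], dist[i][k] + dist[k][j]). The final matrix gives, for each (i, j), the minimum total weight of any directed path from i to j (possibly empty when i = j).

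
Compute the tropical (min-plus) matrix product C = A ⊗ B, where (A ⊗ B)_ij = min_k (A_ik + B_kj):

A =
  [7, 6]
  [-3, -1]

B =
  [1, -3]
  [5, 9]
A ⊗ B =
  [8, 4]
  [-2, -6]

Apply the min-plus product entry-by-entry:
  C[0][0] = min over k of (A[0][0] + B[0][0] = 7 + 1 = 8, A[0][1] + B[1][0] = 6 + 5 = 11) = 8 (attained at k = 0)
  C[0][1] = min over k of (A[0][0] + B[0][1] = 7 + -3 = 4, A[0][1] + B[1][1] = 6 + 9 = 15) = 4 (attained at k = 0)
  C[1][0] = min over k of (A[1][0] + B[0][0] = -3 + 1 = -2, A[1][1] + B[1][0] = -1 + 5 = 4) = -2 (attained at k = 0)
  C[1][1] = min over k of (A[1][0] + B[0][1] = -3 + -3 = -6, A[1][1] + B[1][1] = -1 + 9 = 8) = -6 (attained at k = 0)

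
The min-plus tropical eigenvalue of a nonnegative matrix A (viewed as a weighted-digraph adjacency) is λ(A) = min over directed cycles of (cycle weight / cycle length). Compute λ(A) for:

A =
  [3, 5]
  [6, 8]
λ(A) = 3

Enumerate directed cycles and compute their means (weight / length). Sample:
  cycle 0 → 0: weight = 3, length = 1, mean = 3/1 ≈ 3.000
  cycle 1 → 1: weight = 8, length = 1, mean = 8/1 ≈ 8.000
  cycle 0 → 1 → 0: weight = 11, length = 2, mean = 11/2 ≈ 5.500
  cycle 1 → 0 → 1: weight = 11, length = 2, mean = 11/2 ≈ 5.500
Minimum mean = 3.000, attained e.g. along the cycle 0 → 0 with weight 3 and length 1. So λ(A) = 3/1 = 3.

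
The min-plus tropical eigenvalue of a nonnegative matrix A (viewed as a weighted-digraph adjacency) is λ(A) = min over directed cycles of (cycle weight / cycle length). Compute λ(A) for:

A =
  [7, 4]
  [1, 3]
λ(A) = 5/2

Enumerate directed cycles and compute their means (weight / length). Sample:
  cycle 0 → 0: weight = 7, length = 1, mean = 7/1 ≈ 7.000
  cycle 1 → 1: weight = 3, length = 1, mean = 3/1 ≈ 3.000
  cycle 0 → 1 → 0: weight = 5, length = 2, mean = 5/2 ≈ 2.500
  cycle 1 → 0 → 1: weight = 5, length = 2, mean = 5/2 ≈ 2.500
Minimum mean = 2.500, attained e.g. along the cycle 0 → 1 → 0 with weight 5 and length 2. So λ(A) = 5/2 = 5/2.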